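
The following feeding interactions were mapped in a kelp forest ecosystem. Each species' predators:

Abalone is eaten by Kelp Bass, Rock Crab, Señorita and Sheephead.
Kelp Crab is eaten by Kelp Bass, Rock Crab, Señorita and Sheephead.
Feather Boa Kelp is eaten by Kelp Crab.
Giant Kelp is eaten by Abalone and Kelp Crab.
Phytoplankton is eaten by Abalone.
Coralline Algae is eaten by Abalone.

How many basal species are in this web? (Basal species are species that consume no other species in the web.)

4

Basal species (no prey listed): Phytoplankton, Giant Kelp, Feather Boa Kelp, Coralline Algae.
Count: 4.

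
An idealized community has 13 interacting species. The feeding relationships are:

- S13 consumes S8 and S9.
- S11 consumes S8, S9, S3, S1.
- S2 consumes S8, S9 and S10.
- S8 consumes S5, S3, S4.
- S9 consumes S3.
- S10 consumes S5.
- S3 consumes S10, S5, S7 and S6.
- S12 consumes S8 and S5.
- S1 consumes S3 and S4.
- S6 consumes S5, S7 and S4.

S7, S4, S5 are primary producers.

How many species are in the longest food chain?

5 species

One longest chain: S7 → S6 → S3 → S8 → S11.
It has 5 species and 4 links.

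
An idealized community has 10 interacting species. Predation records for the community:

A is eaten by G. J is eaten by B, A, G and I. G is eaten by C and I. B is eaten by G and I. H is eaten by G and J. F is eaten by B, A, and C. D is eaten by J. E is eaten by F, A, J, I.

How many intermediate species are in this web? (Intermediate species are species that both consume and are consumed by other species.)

Intermediate species (has both prey and predators): F, J, B, A, G.
Count: 5.

5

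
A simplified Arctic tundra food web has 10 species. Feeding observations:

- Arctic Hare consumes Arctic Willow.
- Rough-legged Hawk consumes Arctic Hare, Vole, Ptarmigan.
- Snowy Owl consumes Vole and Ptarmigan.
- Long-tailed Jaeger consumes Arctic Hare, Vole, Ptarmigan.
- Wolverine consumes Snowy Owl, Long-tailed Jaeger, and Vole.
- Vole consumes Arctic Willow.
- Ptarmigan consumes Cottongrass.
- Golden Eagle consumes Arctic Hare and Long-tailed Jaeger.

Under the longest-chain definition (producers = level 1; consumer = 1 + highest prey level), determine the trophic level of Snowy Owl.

Trophic level 3

Arctic Willow is a producer → level 1.
Vole eats Arctic Willow → level 2.
Snowy Owl eats Vole (level 2); other prey at levels: Ptarmigan 2 → level 3.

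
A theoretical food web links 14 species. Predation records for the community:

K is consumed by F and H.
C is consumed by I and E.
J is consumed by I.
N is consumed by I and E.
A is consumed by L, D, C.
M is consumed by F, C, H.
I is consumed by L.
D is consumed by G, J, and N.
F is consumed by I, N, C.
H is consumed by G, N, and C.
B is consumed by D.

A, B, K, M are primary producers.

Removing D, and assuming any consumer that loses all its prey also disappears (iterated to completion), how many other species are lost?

1

Remove D.
Round 1: J (all prey gone) → extinct.
No further losses. Total secondary extinctions: 1.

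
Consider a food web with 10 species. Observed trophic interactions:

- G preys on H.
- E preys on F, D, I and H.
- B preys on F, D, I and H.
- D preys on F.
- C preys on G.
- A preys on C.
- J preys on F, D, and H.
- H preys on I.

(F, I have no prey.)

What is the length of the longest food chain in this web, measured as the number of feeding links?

4 links

One longest chain: I → H → G → C → A.
It has 5 species and 4 links.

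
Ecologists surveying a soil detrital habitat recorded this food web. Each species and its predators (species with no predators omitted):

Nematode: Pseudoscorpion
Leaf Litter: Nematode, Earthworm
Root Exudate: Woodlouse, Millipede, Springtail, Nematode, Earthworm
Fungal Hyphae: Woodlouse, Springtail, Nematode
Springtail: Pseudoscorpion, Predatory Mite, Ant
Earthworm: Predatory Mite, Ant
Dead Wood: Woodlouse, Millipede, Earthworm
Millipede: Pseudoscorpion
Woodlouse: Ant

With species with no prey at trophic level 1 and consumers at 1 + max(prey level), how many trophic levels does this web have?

Basal resources (level 1): Leaf Litter, Root Exudate, Fungal Hyphae, Dead Wood.
Leaf Litter → Earthworm → Predatory Mite gives Predatory Mite level 3.
No species has a prey at level 3, so no species reaches level 4.

3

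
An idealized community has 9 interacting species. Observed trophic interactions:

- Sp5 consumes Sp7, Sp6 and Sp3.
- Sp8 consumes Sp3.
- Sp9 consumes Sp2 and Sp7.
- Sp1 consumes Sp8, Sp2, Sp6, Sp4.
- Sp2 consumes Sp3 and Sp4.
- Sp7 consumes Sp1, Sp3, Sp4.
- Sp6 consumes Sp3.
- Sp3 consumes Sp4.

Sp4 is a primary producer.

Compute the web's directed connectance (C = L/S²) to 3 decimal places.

The web has S = 9 species and L = 17 feeding links.
C = L / S² = 17 / 81 = 0.2099 ≈ 0.210.

C = 0.210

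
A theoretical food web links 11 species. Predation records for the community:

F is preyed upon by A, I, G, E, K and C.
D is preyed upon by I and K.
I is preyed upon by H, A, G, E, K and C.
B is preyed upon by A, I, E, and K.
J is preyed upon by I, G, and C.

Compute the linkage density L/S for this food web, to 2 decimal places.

L/S = 1.91

There are L = 21 links among S = 11 species.
L/S = 21/11 = 1.9091 ≈ 1.91.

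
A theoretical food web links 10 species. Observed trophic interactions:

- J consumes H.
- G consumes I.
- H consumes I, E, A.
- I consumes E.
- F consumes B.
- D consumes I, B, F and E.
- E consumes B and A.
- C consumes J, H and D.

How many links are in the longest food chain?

5 links

One longest chain: B → E → I → H → J → C.
It has 6 species and 5 links.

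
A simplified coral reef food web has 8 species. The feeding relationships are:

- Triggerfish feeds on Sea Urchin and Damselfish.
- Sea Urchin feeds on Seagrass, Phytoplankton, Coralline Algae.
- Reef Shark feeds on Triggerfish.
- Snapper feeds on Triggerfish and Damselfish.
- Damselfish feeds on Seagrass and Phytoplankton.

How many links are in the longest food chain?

One longest chain: Phytoplankton → Damselfish → Triggerfish → Reef Shark.
It has 4 species and 3 links.

3 links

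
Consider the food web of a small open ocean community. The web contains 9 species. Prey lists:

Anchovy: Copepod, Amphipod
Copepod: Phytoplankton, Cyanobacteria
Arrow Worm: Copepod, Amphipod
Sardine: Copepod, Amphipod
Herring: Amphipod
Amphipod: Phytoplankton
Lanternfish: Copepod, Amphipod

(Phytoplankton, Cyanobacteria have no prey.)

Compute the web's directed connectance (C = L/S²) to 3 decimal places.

The web has S = 9 species and L = 12 feeding links.
C = L / S² = 12 / 81 = 0.1481 ≈ 0.148.

C = 0.148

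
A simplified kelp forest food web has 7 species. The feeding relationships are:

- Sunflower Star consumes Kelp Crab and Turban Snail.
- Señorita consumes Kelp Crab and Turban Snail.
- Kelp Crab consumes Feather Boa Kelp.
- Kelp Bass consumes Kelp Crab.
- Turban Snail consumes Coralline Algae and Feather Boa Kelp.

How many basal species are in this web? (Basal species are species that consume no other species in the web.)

2

Basal species (no prey listed): Coralline Algae, Feather Boa Kelp.
Count: 2.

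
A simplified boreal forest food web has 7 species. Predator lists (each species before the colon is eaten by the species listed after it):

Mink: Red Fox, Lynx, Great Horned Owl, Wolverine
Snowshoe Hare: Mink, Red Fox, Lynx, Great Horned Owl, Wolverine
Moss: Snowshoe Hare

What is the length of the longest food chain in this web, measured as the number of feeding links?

3 links

One longest chain: Moss → Snowshoe Hare → Mink → Red Fox.
It has 4 species and 3 links.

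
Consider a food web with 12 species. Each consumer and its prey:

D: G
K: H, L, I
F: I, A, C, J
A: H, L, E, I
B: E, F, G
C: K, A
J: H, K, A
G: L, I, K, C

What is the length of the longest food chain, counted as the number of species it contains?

One longest chain: H → K → C → G → D.
It has 5 species and 4 links.

5 species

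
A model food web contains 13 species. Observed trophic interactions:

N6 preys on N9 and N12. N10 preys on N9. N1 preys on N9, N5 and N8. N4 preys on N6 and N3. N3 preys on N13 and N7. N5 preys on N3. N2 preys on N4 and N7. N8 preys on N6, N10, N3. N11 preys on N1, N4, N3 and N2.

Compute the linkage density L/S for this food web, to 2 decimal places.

There are L = 20 links among S = 13 species.
L/S = 20/13 = 1.5385 ≈ 1.54.

L/S = 1.54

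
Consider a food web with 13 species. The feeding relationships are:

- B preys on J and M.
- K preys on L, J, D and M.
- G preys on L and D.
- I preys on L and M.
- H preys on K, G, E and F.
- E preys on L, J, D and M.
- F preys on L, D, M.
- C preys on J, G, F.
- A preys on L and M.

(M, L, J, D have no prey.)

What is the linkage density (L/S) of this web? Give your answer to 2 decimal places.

There are L = 26 links among S = 13 species.
L/S = 26/13 = 2.0000 ≈ 2.00.

L/S = 2.00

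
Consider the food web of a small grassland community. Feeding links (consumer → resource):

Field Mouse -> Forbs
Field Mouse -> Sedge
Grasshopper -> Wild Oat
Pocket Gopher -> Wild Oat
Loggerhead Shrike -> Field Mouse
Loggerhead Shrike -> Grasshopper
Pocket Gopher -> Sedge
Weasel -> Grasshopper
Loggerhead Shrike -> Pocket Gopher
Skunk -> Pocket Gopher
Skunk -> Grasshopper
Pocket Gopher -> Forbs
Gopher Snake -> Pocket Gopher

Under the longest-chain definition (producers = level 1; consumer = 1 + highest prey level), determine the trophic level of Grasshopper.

Wild Oat is a producer → level 1.
Grasshopper eats Wild Oat → level 2.

Trophic level 2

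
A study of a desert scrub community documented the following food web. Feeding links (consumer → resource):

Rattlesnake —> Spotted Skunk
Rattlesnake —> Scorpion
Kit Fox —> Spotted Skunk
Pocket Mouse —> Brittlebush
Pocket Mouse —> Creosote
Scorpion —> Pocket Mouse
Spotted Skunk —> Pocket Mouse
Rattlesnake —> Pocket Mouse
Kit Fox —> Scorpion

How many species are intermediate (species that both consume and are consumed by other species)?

Intermediate species (has both prey and predators): Pocket Mouse, Spotted Skunk, Scorpion.
Count: 3.

3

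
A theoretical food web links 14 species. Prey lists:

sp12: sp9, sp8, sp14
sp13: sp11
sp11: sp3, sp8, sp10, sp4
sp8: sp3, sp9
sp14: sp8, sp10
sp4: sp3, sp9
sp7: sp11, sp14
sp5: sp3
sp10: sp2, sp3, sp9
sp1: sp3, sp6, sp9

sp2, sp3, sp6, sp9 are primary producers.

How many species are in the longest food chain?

4 species

One longest chain: sp3 → sp8 → sp11 → sp13.
It has 4 species and 3 links.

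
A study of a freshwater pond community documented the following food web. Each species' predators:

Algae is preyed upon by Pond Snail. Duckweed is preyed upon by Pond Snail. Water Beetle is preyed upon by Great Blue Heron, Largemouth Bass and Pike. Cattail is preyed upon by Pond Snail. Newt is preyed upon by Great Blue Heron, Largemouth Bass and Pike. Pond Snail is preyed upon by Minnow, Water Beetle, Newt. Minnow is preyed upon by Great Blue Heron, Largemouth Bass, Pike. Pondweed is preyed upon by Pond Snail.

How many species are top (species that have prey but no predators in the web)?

3

Top species (has prey, but nothing eats it): Largemouth Bass, Great Blue Heron, Pike.
Count: 3.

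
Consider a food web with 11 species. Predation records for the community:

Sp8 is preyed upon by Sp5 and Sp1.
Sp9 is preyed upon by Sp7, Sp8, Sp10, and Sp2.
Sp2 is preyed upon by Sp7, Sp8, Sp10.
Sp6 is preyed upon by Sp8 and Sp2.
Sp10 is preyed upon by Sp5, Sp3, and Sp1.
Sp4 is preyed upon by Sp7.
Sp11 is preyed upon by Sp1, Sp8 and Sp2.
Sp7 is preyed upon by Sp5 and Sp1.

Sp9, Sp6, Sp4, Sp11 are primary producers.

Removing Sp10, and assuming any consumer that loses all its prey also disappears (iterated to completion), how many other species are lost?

Remove Sp10.
Round 1: Sp3 (all prey gone) → extinct.
No further losses. Total secondary extinctions: 1.

1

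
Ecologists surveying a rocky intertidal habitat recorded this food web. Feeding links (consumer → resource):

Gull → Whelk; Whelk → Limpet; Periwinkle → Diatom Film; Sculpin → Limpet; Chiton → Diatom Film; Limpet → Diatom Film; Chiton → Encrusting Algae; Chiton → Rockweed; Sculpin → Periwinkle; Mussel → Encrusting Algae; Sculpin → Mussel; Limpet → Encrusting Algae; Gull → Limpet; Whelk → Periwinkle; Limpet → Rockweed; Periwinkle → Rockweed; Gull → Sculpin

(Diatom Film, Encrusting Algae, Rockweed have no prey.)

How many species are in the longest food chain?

One longest chain: Diatom Film → Periwinkle → Whelk → Gull.
It has 4 species and 3 links.

4 species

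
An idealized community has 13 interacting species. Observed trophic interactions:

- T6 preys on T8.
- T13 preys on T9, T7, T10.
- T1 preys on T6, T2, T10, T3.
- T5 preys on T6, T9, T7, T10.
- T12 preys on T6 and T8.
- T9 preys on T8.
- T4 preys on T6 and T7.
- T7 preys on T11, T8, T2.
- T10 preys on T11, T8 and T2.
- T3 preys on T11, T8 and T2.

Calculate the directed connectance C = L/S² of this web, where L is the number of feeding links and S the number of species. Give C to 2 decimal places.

The web has S = 13 species and L = 26 feeding links.
C = L / S² = 26 / 169 = 0.1538 ≈ 0.15.

C = 0.15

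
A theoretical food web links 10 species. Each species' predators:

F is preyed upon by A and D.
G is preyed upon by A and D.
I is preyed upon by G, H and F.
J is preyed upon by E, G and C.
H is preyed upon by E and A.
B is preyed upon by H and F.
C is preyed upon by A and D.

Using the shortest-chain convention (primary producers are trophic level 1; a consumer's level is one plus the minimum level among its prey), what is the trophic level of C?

Trophic level 2

J is a producer → level 1.
C eats J → level 2.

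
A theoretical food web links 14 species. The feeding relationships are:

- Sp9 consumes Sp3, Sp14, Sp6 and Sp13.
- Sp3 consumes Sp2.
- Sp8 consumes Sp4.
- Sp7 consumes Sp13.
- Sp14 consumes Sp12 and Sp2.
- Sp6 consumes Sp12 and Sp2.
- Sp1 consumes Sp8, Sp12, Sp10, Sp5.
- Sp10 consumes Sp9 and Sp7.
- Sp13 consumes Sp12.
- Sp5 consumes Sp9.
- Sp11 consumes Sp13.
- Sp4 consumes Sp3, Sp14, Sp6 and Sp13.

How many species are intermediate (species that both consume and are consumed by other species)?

Intermediate species (has both prey and predators): Sp3, Sp14, Sp6, Sp13, Sp7, Sp4, Sp9, Sp5, Sp8, Sp10.
Count: 10.

10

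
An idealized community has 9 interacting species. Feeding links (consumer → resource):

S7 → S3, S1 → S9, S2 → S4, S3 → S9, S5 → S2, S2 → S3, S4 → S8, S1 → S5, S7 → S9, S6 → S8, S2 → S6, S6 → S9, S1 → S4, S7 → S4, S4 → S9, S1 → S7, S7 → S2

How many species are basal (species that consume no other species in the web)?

Basal species (no prey listed): S9, S8.
Count: 2.

2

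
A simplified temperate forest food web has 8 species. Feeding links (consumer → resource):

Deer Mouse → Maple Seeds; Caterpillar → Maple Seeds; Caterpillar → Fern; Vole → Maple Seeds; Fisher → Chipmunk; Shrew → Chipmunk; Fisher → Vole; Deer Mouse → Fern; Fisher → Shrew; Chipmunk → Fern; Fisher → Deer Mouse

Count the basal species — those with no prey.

2

Basal species (no prey listed): Maple Seeds, Fern.
Count: 2.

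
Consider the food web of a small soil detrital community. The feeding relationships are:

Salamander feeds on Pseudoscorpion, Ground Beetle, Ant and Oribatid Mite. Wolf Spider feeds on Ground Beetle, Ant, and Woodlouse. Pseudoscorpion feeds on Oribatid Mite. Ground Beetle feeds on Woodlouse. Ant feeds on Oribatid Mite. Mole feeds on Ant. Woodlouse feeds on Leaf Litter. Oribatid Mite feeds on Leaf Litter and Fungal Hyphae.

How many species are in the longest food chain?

One longest chain: Leaf Litter → Oribatid Mite → Ant → Wolf Spider.
It has 4 species and 3 links.

4 species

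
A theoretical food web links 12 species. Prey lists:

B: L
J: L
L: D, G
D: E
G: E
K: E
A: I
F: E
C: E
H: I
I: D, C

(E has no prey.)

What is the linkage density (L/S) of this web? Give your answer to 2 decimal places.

There are L = 13 links among S = 12 species.
L/S = 13/12 = 1.0833 ≈ 1.08.

L/S = 1.08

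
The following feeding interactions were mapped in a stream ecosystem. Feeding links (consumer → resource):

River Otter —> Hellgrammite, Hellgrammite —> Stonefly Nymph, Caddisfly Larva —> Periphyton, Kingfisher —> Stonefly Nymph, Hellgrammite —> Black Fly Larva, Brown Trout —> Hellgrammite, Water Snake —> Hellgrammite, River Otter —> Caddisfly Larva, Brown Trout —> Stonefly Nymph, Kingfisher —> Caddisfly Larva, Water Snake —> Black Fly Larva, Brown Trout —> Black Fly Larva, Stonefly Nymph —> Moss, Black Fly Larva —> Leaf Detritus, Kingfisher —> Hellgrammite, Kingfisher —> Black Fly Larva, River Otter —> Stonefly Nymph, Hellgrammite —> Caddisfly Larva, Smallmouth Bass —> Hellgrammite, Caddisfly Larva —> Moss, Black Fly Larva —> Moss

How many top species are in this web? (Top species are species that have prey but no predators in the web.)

Top species (has prey, but nothing eats it): Brown Trout, Smallmouth Bass, Water Snake, River Otter, Kingfisher.
Count: 5.

5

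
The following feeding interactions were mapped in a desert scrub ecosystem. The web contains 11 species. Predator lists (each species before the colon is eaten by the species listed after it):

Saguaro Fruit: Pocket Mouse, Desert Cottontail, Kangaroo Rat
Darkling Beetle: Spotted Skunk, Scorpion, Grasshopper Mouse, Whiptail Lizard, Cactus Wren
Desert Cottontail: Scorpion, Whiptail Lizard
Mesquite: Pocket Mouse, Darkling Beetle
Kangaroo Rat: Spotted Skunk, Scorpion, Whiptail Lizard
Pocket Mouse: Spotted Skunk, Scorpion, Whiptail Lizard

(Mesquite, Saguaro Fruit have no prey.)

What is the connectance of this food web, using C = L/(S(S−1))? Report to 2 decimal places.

The web has S = 11 species and L = 18 feeding links.
C = L / (S(S−1)) = 18 / 110 = 0.1636 ≈ 0.16.

C = 0.16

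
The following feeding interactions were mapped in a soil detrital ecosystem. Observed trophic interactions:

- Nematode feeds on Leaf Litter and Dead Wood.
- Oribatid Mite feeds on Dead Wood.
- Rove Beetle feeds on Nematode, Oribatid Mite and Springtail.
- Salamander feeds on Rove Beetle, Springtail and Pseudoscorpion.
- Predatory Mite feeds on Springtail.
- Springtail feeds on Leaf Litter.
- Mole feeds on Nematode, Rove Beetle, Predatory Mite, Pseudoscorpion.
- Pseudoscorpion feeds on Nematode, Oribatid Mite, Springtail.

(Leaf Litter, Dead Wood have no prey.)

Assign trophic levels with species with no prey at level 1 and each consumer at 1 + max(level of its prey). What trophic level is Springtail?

Leaf Litter has no prey (basal) → level 1.
Springtail eats Leaf Litter → level 2.

Trophic level 2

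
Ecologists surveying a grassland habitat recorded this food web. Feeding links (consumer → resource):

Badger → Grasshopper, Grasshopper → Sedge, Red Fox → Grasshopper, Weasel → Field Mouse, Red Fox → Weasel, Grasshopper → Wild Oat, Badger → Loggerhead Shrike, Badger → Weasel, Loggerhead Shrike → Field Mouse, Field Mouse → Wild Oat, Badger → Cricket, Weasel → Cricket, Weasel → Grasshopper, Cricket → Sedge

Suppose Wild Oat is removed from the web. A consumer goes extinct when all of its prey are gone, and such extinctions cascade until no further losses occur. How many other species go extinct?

2

Remove Wild Oat.
Round 1: Field Mouse (all prey gone) → extinct.
Round 2: Loggerhead Shrike (all prey gone) → extinct.
No further losses. Total secondary extinctions: 2.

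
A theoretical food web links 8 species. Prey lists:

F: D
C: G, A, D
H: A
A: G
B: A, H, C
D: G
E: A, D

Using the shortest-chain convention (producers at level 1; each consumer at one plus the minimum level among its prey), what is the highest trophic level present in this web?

Producers (level 1): G.
Following each consumer down to its lowest-level prey: G → A → E (levels 1 through 3).
All prey of E (A 2, D 2) are at level 2 or above, so E is at level 1 + 2 = 3.
Every consumer has at least one prey at level 2 or below, so none exceeds level 3.

3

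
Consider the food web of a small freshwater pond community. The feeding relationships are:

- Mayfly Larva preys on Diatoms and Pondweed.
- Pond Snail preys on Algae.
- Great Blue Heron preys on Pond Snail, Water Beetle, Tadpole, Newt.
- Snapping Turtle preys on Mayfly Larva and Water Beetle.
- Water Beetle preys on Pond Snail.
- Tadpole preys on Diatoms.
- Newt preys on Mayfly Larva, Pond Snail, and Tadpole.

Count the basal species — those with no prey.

3

Basal species (no prey listed): Pondweed, Algae, Diatoms.
Count: 3.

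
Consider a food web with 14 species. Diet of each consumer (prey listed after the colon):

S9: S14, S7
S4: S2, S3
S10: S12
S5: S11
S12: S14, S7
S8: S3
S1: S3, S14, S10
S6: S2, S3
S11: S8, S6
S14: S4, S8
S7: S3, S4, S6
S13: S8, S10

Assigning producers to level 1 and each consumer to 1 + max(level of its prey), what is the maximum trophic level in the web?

Producers (level 1): S2, S3.
S2 → S4 → S14 → S12 → S10 → S1 gives S1 level 6.
No species has a prey at level 6, so no species reaches level 7.

6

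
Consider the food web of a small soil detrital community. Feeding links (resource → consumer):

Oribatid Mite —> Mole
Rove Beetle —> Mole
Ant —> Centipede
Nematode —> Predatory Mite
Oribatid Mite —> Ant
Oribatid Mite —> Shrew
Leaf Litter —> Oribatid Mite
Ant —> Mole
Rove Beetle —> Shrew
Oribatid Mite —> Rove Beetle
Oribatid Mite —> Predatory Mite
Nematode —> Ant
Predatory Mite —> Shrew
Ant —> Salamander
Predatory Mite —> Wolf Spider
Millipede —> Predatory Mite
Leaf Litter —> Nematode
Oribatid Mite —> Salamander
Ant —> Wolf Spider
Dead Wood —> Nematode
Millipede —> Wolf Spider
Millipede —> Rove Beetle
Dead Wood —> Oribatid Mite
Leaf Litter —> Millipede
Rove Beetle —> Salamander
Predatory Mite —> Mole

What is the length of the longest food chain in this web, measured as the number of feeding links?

3 links

One longest chain: Dead Wood → Nematode → Predatory Mite → Shrew.
It has 4 species and 3 links.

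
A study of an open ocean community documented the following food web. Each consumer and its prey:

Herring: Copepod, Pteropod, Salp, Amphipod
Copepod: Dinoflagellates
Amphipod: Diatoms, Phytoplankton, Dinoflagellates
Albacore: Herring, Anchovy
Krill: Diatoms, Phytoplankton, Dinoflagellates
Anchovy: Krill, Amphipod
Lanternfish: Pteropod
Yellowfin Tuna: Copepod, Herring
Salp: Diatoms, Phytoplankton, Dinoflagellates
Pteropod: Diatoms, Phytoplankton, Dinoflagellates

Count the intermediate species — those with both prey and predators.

Intermediate species (has both prey and predators): Copepod, Pteropod, Salp, Krill, Amphipod, Herring, Anchovy.
Count: 7.

7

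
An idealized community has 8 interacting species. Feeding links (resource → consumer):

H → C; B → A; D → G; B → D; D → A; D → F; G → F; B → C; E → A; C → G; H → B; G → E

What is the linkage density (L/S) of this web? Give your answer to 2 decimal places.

L/S = 1.50

There are L = 12 links among S = 8 species.
L/S = 12/8 = 1.5000 ≈ 1.50.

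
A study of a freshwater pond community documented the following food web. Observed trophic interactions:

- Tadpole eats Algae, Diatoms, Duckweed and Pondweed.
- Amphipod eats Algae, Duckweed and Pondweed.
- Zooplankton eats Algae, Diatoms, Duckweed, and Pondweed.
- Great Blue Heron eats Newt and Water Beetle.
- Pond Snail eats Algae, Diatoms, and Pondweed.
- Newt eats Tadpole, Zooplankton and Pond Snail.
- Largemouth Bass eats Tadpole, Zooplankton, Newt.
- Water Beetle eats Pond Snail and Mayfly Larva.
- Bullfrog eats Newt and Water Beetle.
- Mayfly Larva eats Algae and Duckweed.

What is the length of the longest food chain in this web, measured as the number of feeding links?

3 links

One longest chain: Algae → Pond Snail → Newt → Largemouth Bass.
It has 4 species and 3 links.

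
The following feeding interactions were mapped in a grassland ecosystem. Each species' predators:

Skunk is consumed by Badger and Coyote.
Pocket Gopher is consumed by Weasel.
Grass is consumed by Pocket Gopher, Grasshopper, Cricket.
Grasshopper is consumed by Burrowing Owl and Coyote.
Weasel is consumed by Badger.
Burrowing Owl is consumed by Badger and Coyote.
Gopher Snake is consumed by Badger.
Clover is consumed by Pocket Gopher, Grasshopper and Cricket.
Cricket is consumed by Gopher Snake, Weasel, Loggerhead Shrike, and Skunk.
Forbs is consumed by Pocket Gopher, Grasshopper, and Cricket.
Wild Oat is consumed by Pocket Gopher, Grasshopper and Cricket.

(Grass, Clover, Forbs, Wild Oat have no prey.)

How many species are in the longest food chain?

4 species

One longest chain: Grass → Cricket → Skunk → Coyote.
It has 4 species and 3 links.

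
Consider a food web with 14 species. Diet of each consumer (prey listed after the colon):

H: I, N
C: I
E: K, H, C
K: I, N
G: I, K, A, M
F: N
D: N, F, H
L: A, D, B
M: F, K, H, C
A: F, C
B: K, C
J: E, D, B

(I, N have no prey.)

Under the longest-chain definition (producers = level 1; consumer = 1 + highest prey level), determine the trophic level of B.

I is a producer → level 1.
K eats I (level 1); other prey at levels: N 1 → level 2.
B eats K (level 2); other prey at levels: C 2 → level 3.

Trophic level 3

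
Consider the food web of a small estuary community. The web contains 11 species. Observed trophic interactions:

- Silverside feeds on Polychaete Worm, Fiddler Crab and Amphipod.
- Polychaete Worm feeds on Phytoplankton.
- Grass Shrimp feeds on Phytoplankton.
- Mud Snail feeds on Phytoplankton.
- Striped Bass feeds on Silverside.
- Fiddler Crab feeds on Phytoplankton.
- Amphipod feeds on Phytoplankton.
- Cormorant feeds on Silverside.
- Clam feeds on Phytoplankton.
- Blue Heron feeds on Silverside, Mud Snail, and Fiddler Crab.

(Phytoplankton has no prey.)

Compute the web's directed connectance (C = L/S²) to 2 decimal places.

The web has S = 11 species and L = 14 feeding links.
C = L / S² = 14 / 121 = 0.1157 ≈ 0.12.

C = 0.12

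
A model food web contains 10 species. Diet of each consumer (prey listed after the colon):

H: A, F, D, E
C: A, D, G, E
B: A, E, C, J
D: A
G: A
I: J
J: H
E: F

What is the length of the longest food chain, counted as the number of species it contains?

5 species

One longest chain: A → D → H → J → I.
It has 5 species and 4 links.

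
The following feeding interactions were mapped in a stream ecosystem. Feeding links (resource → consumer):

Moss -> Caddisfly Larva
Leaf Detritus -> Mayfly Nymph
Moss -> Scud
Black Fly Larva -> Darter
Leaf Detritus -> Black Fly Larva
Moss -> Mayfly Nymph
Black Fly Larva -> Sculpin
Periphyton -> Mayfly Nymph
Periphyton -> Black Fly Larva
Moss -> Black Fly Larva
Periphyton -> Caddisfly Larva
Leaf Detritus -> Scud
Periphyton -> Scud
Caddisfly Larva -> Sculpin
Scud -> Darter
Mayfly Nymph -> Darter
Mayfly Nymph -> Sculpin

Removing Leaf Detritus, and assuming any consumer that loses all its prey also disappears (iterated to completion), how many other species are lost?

Remove Leaf Detritus.
Every predator of it retains at least one other prey: Scud still has Moss, Periphyton; Mayfly Nymph still has Moss, Periphyton; Black Fly Larva still has Moss, Periphyton.
No consumer loses all prey, so no secondary extinctions occur.

0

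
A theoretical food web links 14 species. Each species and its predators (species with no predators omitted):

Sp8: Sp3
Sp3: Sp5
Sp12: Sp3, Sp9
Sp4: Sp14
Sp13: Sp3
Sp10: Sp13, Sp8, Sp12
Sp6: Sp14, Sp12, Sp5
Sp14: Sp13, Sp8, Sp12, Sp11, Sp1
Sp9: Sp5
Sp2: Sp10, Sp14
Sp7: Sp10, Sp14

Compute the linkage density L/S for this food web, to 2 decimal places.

There are L = 22 links among S = 14 species.
L/S = 22/14 = 1.5714 ≈ 1.57.

L/S = 1.57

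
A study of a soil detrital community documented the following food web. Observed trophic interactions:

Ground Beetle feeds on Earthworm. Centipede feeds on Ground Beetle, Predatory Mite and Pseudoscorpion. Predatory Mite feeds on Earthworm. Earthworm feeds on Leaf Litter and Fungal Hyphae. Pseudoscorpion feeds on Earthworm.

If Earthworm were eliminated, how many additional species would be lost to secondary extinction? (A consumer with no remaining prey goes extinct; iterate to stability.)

Remove Earthworm.
Round 1: Pseudoscorpion (all prey gone), Ground Beetle (all prey gone), Predatory Mite (all prey gone) → extinct.
Round 2: Centipede (all prey gone) → extinct.
No further losses. Total secondary extinctions: 4.

4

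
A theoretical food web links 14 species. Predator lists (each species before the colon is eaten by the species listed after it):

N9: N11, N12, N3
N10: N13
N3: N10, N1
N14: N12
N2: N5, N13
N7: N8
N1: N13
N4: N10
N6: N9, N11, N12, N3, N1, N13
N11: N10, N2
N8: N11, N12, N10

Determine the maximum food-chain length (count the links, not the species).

4 links

One longest chain: N6 → N9 → N11 → N2 → N5.
It has 5 species and 4 links.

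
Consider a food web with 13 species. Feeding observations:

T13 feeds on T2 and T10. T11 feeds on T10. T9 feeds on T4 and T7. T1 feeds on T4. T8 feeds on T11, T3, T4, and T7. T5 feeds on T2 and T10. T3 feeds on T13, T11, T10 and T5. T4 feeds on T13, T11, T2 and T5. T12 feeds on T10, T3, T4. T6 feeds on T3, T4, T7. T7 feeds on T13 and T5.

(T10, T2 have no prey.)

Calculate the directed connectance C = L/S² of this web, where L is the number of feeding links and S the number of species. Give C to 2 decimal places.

The web has S = 13 species and L = 28 feeding links.
C = L / S² = 28 / 169 = 0.1657 ≈ 0.17.

C = 0.17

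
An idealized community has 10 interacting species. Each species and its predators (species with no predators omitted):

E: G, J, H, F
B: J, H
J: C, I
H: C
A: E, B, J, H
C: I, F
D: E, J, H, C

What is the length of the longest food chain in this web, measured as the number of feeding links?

4 links

One longest chain: D → E → J → C → I.
It has 5 species and 4 links.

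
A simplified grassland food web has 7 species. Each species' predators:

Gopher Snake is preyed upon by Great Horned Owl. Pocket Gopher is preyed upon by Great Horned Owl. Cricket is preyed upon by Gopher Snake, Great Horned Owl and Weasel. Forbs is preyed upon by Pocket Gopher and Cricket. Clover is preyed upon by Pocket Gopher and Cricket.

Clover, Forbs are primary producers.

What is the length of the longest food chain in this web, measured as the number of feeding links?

3 links

One longest chain: Clover → Cricket → Gopher Snake → Great Horned Owl.
It has 4 species and 3 links.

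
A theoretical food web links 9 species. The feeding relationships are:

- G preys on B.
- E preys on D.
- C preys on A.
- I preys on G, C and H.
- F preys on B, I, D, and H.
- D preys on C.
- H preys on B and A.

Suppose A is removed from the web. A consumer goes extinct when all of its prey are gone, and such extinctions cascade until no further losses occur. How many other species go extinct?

3

Remove A.
Round 1: C (all prey gone) → extinct.
Round 2: D (all prey gone) → extinct.
Round 3: E (all prey gone) → extinct.
No further losses. Total secondary extinctions: 3.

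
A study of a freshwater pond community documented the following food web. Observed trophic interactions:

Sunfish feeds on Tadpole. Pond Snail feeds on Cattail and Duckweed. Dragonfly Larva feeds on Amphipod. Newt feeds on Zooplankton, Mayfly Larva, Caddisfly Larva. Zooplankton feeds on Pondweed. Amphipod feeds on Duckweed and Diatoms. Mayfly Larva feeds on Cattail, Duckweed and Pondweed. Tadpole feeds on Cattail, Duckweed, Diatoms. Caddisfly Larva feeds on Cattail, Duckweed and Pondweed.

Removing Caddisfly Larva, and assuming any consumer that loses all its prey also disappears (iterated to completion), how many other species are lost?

Remove Caddisfly Larva.
Every predator of it retains at least one other prey: Newt still has Zooplankton, Mayfly Larva.
No consumer loses all prey, so no secondary extinctions occur.

0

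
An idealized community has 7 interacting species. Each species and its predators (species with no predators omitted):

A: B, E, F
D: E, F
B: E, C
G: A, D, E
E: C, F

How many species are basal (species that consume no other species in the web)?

1

Basal species (no prey listed): G.
Count: 1.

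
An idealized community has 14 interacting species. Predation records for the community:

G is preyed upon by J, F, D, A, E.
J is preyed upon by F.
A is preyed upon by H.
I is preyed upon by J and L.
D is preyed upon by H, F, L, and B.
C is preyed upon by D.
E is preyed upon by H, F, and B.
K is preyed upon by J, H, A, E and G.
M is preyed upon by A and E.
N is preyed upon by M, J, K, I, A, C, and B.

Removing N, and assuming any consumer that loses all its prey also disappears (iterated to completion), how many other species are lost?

13

Remove N.
Round 1: C (all prey gone), M (all prey gone), I (all prey gone), K (all prey gone) → extinct.
Round 2: G (all prey gone) → extinct.
Round 3: E (all prey gone), A (all prey gone), J (all prey gone), D (all prey gone) → extinct.
Round 4: L (all prey gone), B (all prey gone), F (all prey gone), H (all prey gone) → extinct.
No further losses. Total secondary extinctions: 13.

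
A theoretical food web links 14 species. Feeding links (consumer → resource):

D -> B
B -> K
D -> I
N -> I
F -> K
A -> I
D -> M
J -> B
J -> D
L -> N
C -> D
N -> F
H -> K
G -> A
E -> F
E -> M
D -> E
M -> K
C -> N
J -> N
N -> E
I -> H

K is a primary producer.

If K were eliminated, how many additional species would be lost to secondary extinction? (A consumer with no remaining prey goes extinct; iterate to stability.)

Remove K.
Round 1: H (all prey gone), B (all prey gone), F (all prey gone), M (all prey gone) → extinct.
Round 2: I (all prey gone), E (all prey gone) → extinct.
Round 3: A (all prey gone), N (all prey gone), D (all prey gone) → extinct.
Round 4: G (all prey gone), L (all prey gone), C (all prey gone), J (all prey gone) → extinct.
No further losses. Total secondary extinctions: 13.

13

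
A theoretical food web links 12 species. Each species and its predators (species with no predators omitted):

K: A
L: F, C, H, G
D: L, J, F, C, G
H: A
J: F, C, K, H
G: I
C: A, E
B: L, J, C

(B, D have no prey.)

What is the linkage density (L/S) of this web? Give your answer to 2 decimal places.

L/S = 1.75

There are L = 21 links among S = 12 species.
L/S = 21/12 = 1.7500 ≈ 1.75.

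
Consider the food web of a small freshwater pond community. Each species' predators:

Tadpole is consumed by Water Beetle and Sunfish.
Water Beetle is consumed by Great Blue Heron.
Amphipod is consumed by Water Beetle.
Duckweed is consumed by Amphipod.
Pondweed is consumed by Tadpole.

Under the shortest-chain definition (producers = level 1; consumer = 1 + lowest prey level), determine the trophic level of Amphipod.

Trophic level 2

Duckweed is a producer → level 1.
Amphipod eats Duckweed → level 2.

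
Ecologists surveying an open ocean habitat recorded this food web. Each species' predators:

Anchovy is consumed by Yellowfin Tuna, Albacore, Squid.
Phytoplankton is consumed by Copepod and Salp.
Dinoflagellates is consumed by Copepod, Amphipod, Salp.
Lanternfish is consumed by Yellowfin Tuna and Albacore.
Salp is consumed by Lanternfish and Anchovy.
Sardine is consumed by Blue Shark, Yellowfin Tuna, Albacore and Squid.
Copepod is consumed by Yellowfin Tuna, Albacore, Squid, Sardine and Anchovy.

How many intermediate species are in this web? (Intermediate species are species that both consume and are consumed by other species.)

Intermediate species (has both prey and predators): Salp, Copepod, Anchovy, Lanternfish, Sardine.
Count: 5.

5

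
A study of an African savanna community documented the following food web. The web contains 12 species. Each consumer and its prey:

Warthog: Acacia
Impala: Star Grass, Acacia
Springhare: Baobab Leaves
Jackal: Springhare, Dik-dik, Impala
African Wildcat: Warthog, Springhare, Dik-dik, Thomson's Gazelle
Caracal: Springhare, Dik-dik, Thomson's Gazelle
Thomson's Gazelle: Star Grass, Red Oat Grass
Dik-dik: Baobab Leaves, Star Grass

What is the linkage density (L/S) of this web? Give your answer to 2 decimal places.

L/S = 1.50

There are L = 18 links among S = 12 species.
L/S = 18/12 = 1.5000 ≈ 1.50.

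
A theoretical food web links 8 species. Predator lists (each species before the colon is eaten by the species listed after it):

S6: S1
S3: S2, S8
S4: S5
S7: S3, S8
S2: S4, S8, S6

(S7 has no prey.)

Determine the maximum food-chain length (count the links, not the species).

One longest chain: S7 → S3 → S2 → S4 → S5.
It has 5 species and 4 links.

4 links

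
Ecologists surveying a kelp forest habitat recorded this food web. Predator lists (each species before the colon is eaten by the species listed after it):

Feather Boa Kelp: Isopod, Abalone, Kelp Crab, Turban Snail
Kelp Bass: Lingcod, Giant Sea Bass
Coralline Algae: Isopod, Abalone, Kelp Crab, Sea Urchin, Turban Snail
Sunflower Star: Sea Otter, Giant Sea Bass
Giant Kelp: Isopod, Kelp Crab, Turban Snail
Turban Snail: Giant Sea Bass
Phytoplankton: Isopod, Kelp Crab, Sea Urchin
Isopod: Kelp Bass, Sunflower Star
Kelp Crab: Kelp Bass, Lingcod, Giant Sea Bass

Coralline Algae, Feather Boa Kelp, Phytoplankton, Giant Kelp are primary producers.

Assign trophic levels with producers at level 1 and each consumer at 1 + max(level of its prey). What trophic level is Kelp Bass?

Trophic level 3

Coralline Algae is a producer → level 1.
Isopod eats Coralline Algae (level 1); other prey at levels: Feather Boa Kelp 1, Phytoplankton 1, Giant Kelp 1 → level 2.
Kelp Bass eats Isopod (level 2); other prey at levels: Kelp Crab 2 → level 3.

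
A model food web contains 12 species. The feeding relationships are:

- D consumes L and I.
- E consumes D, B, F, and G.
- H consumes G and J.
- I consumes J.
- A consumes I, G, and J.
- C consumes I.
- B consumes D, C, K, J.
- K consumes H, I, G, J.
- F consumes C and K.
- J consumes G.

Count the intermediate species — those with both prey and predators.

Intermediate species (has both prey and predators): J, I, H, D, C, K, F, B.
Count: 8.

8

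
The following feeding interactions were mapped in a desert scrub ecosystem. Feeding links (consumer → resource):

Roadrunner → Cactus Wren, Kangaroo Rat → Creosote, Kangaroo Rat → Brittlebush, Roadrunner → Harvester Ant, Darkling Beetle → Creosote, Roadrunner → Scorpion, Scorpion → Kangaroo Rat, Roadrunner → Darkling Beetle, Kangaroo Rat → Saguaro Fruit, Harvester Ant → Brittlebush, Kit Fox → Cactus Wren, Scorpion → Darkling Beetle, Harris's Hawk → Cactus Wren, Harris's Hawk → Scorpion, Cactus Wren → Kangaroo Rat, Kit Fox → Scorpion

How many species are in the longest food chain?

4 species

One longest chain: Saguaro Fruit → Kangaroo Rat → Cactus Wren → Kit Fox.
It has 4 species and 3 links.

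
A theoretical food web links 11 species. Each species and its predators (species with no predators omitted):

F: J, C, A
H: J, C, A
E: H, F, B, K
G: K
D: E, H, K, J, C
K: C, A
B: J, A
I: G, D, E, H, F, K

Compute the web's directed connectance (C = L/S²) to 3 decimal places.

The web has S = 11 species and L = 26 feeding links.
C = L / S² = 26 / 121 = 0.2149 ≈ 0.215.

C = 0.215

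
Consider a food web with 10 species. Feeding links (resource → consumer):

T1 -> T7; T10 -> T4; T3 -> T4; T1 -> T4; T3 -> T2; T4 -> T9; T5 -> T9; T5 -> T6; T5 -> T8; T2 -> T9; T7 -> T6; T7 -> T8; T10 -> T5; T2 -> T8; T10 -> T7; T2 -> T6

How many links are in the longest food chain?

One longest chain: T10 → T7 → T6.
It has 3 species and 2 links.

2 links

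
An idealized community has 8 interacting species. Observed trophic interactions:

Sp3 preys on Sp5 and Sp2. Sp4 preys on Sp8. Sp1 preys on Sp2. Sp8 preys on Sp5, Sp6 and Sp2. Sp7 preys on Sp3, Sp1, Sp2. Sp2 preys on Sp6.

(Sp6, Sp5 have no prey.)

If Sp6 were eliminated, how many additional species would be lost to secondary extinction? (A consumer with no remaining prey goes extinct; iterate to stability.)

2

Remove Sp6.
Round 1: Sp2 (all prey gone) → extinct.
Round 2: Sp1 (all prey gone) → extinct.
No further losses. Total secondary extinctions: 2.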